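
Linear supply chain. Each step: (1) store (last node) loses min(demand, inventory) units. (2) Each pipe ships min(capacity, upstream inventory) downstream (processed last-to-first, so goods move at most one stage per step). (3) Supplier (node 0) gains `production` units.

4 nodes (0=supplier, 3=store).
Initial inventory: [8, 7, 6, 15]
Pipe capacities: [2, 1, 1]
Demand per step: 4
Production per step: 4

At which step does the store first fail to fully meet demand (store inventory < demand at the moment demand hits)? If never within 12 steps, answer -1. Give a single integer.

Step 1: demand=4,sold=4 ship[2->3]=1 ship[1->2]=1 ship[0->1]=2 prod=4 -> [10 8 6 12]
Step 2: demand=4,sold=4 ship[2->3]=1 ship[1->2]=1 ship[0->1]=2 prod=4 -> [12 9 6 9]
Step 3: demand=4,sold=4 ship[2->3]=1 ship[1->2]=1 ship[0->1]=2 prod=4 -> [14 10 6 6]
Step 4: demand=4,sold=4 ship[2->3]=1 ship[1->2]=1 ship[0->1]=2 prod=4 -> [16 11 6 3]
Step 5: demand=4,sold=3 ship[2->3]=1 ship[1->2]=1 ship[0->1]=2 prod=4 -> [18 12 6 1]
Step 6: demand=4,sold=1 ship[2->3]=1 ship[1->2]=1 ship[0->1]=2 prod=4 -> [20 13 6 1]
Step 7: demand=4,sold=1 ship[2->3]=1 ship[1->2]=1 ship[0->1]=2 prod=4 -> [22 14 6 1]
Step 8: demand=4,sold=1 ship[2->3]=1 ship[1->2]=1 ship[0->1]=2 prod=4 -> [24 15 6 1]
Step 9: demand=4,sold=1 ship[2->3]=1 ship[1->2]=1 ship[0->1]=2 prod=4 -> [26 16 6 1]
Step 10: demand=4,sold=1 ship[2->3]=1 ship[1->2]=1 ship[0->1]=2 prod=4 -> [28 17 6 1]
Step 11: demand=4,sold=1 ship[2->3]=1 ship[1->2]=1 ship[0->1]=2 prod=4 -> [30 18 6 1]
Step 12: demand=4,sold=1 ship[2->3]=1 ship[1->2]=1 ship[0->1]=2 prod=4 -> [32 19 6 1]
First stockout at step 5

5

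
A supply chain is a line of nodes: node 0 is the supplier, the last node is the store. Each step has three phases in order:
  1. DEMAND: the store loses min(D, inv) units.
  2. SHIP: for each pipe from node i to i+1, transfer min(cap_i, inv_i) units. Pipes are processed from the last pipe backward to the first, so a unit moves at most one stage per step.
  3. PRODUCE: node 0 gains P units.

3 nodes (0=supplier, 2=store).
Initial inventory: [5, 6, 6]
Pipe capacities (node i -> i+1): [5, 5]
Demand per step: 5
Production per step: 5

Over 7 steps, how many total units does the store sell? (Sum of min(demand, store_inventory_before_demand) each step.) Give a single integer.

Answer: 35

Derivation:
Step 1: sold=5 (running total=5) -> [5 6 6]
Step 2: sold=5 (running total=10) -> [5 6 6]
Step 3: sold=5 (running total=15) -> [5 6 6]
Step 4: sold=5 (running total=20) -> [5 6 6]
Step 5: sold=5 (running total=25) -> [5 6 6]
Step 6: sold=5 (running total=30) -> [5 6 6]
Step 7: sold=5 (running total=35) -> [5 6 6]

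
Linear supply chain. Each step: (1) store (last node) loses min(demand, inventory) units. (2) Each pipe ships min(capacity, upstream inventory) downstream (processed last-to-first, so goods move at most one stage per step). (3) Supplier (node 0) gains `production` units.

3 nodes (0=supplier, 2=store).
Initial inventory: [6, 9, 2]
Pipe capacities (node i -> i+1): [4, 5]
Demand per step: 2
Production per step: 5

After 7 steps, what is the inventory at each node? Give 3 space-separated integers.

Step 1: demand=2,sold=2 ship[1->2]=5 ship[0->1]=4 prod=5 -> inv=[7 8 5]
Step 2: demand=2,sold=2 ship[1->2]=5 ship[0->1]=4 prod=5 -> inv=[8 7 8]
Step 3: demand=2,sold=2 ship[1->2]=5 ship[0->1]=4 prod=5 -> inv=[9 6 11]
Step 4: demand=2,sold=2 ship[1->2]=5 ship[0->1]=4 prod=5 -> inv=[10 5 14]
Step 5: demand=2,sold=2 ship[1->2]=5 ship[0->1]=4 prod=5 -> inv=[11 4 17]
Step 6: demand=2,sold=2 ship[1->2]=4 ship[0->1]=4 prod=5 -> inv=[12 4 19]
Step 7: demand=2,sold=2 ship[1->2]=4 ship[0->1]=4 prod=5 -> inv=[13 4 21]

13 4 21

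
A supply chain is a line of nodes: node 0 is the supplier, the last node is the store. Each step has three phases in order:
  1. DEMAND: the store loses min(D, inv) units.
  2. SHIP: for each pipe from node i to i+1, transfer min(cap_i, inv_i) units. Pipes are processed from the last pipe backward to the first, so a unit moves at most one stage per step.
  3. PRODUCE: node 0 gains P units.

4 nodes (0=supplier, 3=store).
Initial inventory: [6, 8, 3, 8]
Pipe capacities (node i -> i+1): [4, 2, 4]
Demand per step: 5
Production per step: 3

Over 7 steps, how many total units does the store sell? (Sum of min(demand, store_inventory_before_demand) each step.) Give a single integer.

Answer: 21

Derivation:
Step 1: sold=5 (running total=5) -> [5 10 2 6]
Step 2: sold=5 (running total=10) -> [4 12 2 3]
Step 3: sold=3 (running total=13) -> [3 14 2 2]
Step 4: sold=2 (running total=15) -> [3 15 2 2]
Step 5: sold=2 (running total=17) -> [3 16 2 2]
Step 6: sold=2 (running total=19) -> [3 17 2 2]
Step 7: sold=2 (running total=21) -> [3 18 2 2]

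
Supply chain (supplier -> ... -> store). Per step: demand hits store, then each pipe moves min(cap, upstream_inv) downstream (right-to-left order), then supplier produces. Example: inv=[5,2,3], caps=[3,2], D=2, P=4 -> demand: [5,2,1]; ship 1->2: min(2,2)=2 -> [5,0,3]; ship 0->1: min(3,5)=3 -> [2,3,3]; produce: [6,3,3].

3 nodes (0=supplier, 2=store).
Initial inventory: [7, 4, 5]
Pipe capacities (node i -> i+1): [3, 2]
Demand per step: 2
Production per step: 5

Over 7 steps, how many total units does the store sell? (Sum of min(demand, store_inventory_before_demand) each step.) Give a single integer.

Answer: 14

Derivation:
Step 1: sold=2 (running total=2) -> [9 5 5]
Step 2: sold=2 (running total=4) -> [11 6 5]
Step 3: sold=2 (running total=6) -> [13 7 5]
Step 4: sold=2 (running total=8) -> [15 8 5]
Step 5: sold=2 (running total=10) -> [17 9 5]
Step 6: sold=2 (running total=12) -> [19 10 5]
Step 7: sold=2 (running total=14) -> [21 11 5]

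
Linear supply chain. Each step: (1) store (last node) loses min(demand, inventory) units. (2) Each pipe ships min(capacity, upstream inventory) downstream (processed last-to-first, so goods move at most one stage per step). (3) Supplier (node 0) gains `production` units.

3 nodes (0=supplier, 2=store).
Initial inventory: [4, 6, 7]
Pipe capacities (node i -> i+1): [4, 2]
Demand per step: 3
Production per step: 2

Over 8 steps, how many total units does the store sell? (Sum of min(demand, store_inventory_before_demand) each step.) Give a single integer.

Step 1: sold=3 (running total=3) -> [2 8 6]
Step 2: sold=3 (running total=6) -> [2 8 5]
Step 3: sold=3 (running total=9) -> [2 8 4]
Step 4: sold=3 (running total=12) -> [2 8 3]
Step 5: sold=3 (running total=15) -> [2 8 2]
Step 6: sold=2 (running total=17) -> [2 8 2]
Step 7: sold=2 (running total=19) -> [2 8 2]
Step 8: sold=2 (running total=21) -> [2 8 2]

Answer: 21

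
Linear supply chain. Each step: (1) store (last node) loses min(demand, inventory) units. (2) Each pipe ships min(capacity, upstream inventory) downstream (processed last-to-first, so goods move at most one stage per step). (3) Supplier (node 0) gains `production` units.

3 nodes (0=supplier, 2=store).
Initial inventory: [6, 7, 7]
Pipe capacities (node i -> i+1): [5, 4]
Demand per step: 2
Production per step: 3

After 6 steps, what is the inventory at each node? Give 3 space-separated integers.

Step 1: demand=2,sold=2 ship[1->2]=4 ship[0->1]=5 prod=3 -> inv=[4 8 9]
Step 2: demand=2,sold=2 ship[1->2]=4 ship[0->1]=4 prod=3 -> inv=[3 8 11]
Step 3: demand=2,sold=2 ship[1->2]=4 ship[0->1]=3 prod=3 -> inv=[3 7 13]
Step 4: demand=2,sold=2 ship[1->2]=4 ship[0->1]=3 prod=3 -> inv=[3 6 15]
Step 5: demand=2,sold=2 ship[1->2]=4 ship[0->1]=3 prod=3 -> inv=[3 5 17]
Step 6: demand=2,sold=2 ship[1->2]=4 ship[0->1]=3 prod=3 -> inv=[3 4 19]

3 4 19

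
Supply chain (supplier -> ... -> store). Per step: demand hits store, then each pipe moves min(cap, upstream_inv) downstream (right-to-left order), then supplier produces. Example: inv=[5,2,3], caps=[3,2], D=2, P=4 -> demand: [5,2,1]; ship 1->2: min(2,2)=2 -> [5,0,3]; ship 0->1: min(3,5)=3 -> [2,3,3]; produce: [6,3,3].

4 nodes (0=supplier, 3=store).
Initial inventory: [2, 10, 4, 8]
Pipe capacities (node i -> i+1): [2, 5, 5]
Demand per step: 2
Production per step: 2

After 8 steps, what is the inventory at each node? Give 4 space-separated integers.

Step 1: demand=2,sold=2 ship[2->3]=4 ship[1->2]=5 ship[0->1]=2 prod=2 -> inv=[2 7 5 10]
Step 2: demand=2,sold=2 ship[2->3]=5 ship[1->2]=5 ship[0->1]=2 prod=2 -> inv=[2 4 5 13]
Step 3: demand=2,sold=2 ship[2->3]=5 ship[1->2]=4 ship[0->1]=2 prod=2 -> inv=[2 2 4 16]
Step 4: demand=2,sold=2 ship[2->3]=4 ship[1->2]=2 ship[0->1]=2 prod=2 -> inv=[2 2 2 18]
Step 5: demand=2,sold=2 ship[2->3]=2 ship[1->2]=2 ship[0->1]=2 prod=2 -> inv=[2 2 2 18]
Step 6: demand=2,sold=2 ship[2->3]=2 ship[1->2]=2 ship[0->1]=2 prod=2 -> inv=[2 2 2 18]
Step 7: demand=2,sold=2 ship[2->3]=2 ship[1->2]=2 ship[0->1]=2 prod=2 -> inv=[2 2 2 18]
Step 8: demand=2,sold=2 ship[2->3]=2 ship[1->2]=2 ship[0->1]=2 prod=2 -> inv=[2 2 2 18]

2 2 2 18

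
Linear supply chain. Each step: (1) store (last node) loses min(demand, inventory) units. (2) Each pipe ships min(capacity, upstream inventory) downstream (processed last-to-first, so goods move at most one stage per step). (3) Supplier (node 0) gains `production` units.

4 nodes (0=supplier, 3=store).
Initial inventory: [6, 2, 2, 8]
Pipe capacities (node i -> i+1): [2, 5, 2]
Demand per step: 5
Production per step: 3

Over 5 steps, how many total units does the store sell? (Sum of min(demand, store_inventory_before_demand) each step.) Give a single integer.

Answer: 16

Derivation:
Step 1: sold=5 (running total=5) -> [7 2 2 5]
Step 2: sold=5 (running total=10) -> [8 2 2 2]
Step 3: sold=2 (running total=12) -> [9 2 2 2]
Step 4: sold=2 (running total=14) -> [10 2 2 2]
Step 5: sold=2 (running total=16) -> [11 2 2 2]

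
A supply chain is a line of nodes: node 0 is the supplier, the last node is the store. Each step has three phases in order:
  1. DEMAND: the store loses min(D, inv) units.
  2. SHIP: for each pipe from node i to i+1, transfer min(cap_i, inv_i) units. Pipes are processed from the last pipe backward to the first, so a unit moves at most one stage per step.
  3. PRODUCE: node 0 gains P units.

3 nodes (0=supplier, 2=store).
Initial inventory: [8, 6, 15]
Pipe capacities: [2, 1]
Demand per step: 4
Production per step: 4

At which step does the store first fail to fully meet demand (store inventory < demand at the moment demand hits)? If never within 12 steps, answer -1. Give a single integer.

Step 1: demand=4,sold=4 ship[1->2]=1 ship[0->1]=2 prod=4 -> [10 7 12]
Step 2: demand=4,sold=4 ship[1->2]=1 ship[0->1]=2 prod=4 -> [12 8 9]
Step 3: demand=4,sold=4 ship[1->2]=1 ship[0->1]=2 prod=4 -> [14 9 6]
Step 4: demand=4,sold=4 ship[1->2]=1 ship[0->1]=2 prod=4 -> [16 10 3]
Step 5: demand=4,sold=3 ship[1->2]=1 ship[0->1]=2 prod=4 -> [18 11 1]
Step 6: demand=4,sold=1 ship[1->2]=1 ship[0->1]=2 prod=4 -> [20 12 1]
Step 7: demand=4,sold=1 ship[1->2]=1 ship[0->1]=2 prod=4 -> [22 13 1]
Step 8: demand=4,sold=1 ship[1->2]=1 ship[0->1]=2 prod=4 -> [24 14 1]
Step 9: demand=4,sold=1 ship[1->2]=1 ship[0->1]=2 prod=4 -> [26 15 1]
Step 10: demand=4,sold=1 ship[1->2]=1 ship[0->1]=2 prod=4 -> [28 16 1]
Step 11: demand=4,sold=1 ship[1->2]=1 ship[0->1]=2 prod=4 -> [30 17 1]
Step 12: demand=4,sold=1 ship[1->2]=1 ship[0->1]=2 prod=4 -> [32 18 1]
First stockout at step 5

5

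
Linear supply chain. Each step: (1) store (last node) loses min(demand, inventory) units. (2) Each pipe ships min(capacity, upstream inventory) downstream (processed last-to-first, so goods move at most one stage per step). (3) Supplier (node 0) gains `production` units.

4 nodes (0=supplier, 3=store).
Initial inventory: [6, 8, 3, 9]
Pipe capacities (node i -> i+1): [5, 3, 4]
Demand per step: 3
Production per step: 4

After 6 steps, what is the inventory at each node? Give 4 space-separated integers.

Step 1: demand=3,sold=3 ship[2->3]=3 ship[1->2]=3 ship[0->1]=5 prod=4 -> inv=[5 10 3 9]
Step 2: demand=3,sold=3 ship[2->3]=3 ship[1->2]=3 ship[0->1]=5 prod=4 -> inv=[4 12 3 9]
Step 3: demand=3,sold=3 ship[2->3]=3 ship[1->2]=3 ship[0->1]=4 prod=4 -> inv=[4 13 3 9]
Step 4: demand=3,sold=3 ship[2->3]=3 ship[1->2]=3 ship[0->1]=4 prod=4 -> inv=[4 14 3 9]
Step 5: demand=3,sold=3 ship[2->3]=3 ship[1->2]=3 ship[0->1]=4 prod=4 -> inv=[4 15 3 9]
Step 6: demand=3,sold=3 ship[2->3]=3 ship[1->2]=3 ship[0->1]=4 prod=4 -> inv=[4 16 3 9]

4 16 3 9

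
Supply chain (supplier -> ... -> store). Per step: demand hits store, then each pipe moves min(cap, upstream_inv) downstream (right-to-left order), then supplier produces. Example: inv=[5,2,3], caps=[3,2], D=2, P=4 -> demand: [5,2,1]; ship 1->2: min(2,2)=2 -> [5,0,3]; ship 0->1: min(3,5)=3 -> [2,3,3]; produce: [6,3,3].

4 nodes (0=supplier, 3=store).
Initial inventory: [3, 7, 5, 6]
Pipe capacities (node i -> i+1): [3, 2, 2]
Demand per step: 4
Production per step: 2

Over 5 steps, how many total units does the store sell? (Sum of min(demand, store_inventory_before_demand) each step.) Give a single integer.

Answer: 14

Derivation:
Step 1: sold=4 (running total=4) -> [2 8 5 4]
Step 2: sold=4 (running total=8) -> [2 8 5 2]
Step 3: sold=2 (running total=10) -> [2 8 5 2]
Step 4: sold=2 (running total=12) -> [2 8 5 2]
Step 5: sold=2 (running total=14) -> [2 8 5 2]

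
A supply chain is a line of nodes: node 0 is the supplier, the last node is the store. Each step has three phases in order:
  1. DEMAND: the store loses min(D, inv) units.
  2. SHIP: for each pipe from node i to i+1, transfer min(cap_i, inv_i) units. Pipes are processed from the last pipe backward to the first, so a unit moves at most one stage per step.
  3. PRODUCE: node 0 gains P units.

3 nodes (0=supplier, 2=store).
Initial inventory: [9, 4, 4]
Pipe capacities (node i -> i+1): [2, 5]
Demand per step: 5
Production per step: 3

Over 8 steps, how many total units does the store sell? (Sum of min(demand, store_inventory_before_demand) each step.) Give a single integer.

Step 1: sold=4 (running total=4) -> [10 2 4]
Step 2: sold=4 (running total=8) -> [11 2 2]
Step 3: sold=2 (running total=10) -> [12 2 2]
Step 4: sold=2 (running total=12) -> [13 2 2]
Step 5: sold=2 (running total=14) -> [14 2 2]
Step 6: sold=2 (running total=16) -> [15 2 2]
Step 7: sold=2 (running total=18) -> [16 2 2]
Step 8: sold=2 (running total=20) -> [17 2 2]

Answer: 20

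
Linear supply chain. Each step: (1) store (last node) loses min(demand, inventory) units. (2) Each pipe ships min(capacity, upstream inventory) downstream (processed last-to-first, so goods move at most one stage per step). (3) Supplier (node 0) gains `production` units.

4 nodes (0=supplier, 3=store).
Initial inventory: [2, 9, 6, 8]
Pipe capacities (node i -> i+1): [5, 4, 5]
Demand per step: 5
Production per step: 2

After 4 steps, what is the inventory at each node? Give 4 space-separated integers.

Step 1: demand=5,sold=5 ship[2->3]=5 ship[1->2]=4 ship[0->1]=2 prod=2 -> inv=[2 7 5 8]
Step 2: demand=5,sold=5 ship[2->3]=5 ship[1->2]=4 ship[0->1]=2 prod=2 -> inv=[2 5 4 8]
Step 3: demand=5,sold=5 ship[2->3]=4 ship[1->2]=4 ship[0->1]=2 prod=2 -> inv=[2 3 4 7]
Step 4: demand=5,sold=5 ship[2->3]=4 ship[1->2]=3 ship[0->1]=2 prod=2 -> inv=[2 2 3 6]

2 2 3 6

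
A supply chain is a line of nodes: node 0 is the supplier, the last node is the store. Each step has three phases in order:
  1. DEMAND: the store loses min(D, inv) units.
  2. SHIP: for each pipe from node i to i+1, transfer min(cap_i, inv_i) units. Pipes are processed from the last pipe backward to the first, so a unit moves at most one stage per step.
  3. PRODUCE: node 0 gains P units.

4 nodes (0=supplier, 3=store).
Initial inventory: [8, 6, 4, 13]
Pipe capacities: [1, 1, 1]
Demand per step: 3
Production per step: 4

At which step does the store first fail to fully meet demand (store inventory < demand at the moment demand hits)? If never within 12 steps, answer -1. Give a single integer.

Step 1: demand=3,sold=3 ship[2->3]=1 ship[1->2]=1 ship[0->1]=1 prod=4 -> [11 6 4 11]
Step 2: demand=3,sold=3 ship[2->3]=1 ship[1->2]=1 ship[0->1]=1 prod=4 -> [14 6 4 9]
Step 3: demand=3,sold=3 ship[2->3]=1 ship[1->2]=1 ship[0->1]=1 prod=4 -> [17 6 4 7]
Step 4: demand=3,sold=3 ship[2->3]=1 ship[1->2]=1 ship[0->1]=1 prod=4 -> [20 6 4 5]
Step 5: demand=3,sold=3 ship[2->3]=1 ship[1->2]=1 ship[0->1]=1 prod=4 -> [23 6 4 3]
Step 6: demand=3,sold=3 ship[2->3]=1 ship[1->2]=1 ship[0->1]=1 prod=4 -> [26 6 4 1]
Step 7: demand=3,sold=1 ship[2->3]=1 ship[1->2]=1 ship[0->1]=1 prod=4 -> [29 6 4 1]
Step 8: demand=3,sold=1 ship[2->3]=1 ship[1->2]=1 ship[0->1]=1 prod=4 -> [32 6 4 1]
Step 9: demand=3,sold=1 ship[2->3]=1 ship[1->2]=1 ship[0->1]=1 prod=4 -> [35 6 4 1]
Step 10: demand=3,sold=1 ship[2->3]=1 ship[1->2]=1 ship[0->1]=1 prod=4 -> [38 6 4 1]
Step 11: demand=3,sold=1 ship[2->3]=1 ship[1->2]=1 ship[0->1]=1 prod=4 -> [41 6 4 1]
Step 12: demand=3,sold=1 ship[2->3]=1 ship[1->2]=1 ship[0->1]=1 prod=4 -> [44 6 4 1]
First stockout at step 7

7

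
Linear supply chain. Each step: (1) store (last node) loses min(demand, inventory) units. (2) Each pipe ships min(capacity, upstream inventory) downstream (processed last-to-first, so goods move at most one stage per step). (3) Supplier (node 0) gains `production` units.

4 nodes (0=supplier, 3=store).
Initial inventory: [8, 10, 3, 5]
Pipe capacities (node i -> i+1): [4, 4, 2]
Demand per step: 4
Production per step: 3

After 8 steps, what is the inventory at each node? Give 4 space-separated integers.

Step 1: demand=4,sold=4 ship[2->3]=2 ship[1->2]=4 ship[0->1]=4 prod=3 -> inv=[7 10 5 3]
Step 2: demand=4,sold=3 ship[2->3]=2 ship[1->2]=4 ship[0->1]=4 prod=3 -> inv=[6 10 7 2]
Step 3: demand=4,sold=2 ship[2->3]=2 ship[1->2]=4 ship[0->1]=4 prod=3 -> inv=[5 10 9 2]
Step 4: demand=4,sold=2 ship[2->3]=2 ship[1->2]=4 ship[0->1]=4 prod=3 -> inv=[4 10 11 2]
Step 5: demand=4,sold=2 ship[2->3]=2 ship[1->2]=4 ship[0->1]=4 prod=3 -> inv=[3 10 13 2]
Step 6: demand=4,sold=2 ship[2->3]=2 ship[1->2]=4 ship[0->1]=3 prod=3 -> inv=[3 9 15 2]
Step 7: demand=4,sold=2 ship[2->3]=2 ship[1->2]=4 ship[0->1]=3 prod=3 -> inv=[3 8 17 2]
Step 8: demand=4,sold=2 ship[2->3]=2 ship[1->2]=4 ship[0->1]=3 prod=3 -> inv=[3 7 19 2]

3 7 19 2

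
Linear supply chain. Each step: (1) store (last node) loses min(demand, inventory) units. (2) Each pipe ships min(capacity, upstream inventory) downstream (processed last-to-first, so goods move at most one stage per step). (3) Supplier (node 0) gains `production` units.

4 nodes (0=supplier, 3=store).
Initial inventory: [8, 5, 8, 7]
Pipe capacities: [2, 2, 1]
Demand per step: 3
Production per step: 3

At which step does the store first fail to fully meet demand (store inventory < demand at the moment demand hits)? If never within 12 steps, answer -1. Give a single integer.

Step 1: demand=3,sold=3 ship[2->3]=1 ship[1->2]=2 ship[0->1]=2 prod=3 -> [9 5 9 5]
Step 2: demand=3,sold=3 ship[2->3]=1 ship[1->2]=2 ship[0->1]=2 prod=3 -> [10 5 10 3]
Step 3: demand=3,sold=3 ship[2->3]=1 ship[1->2]=2 ship[0->1]=2 prod=3 -> [11 5 11 1]
Step 4: demand=3,sold=1 ship[2->3]=1 ship[1->2]=2 ship[0->1]=2 prod=3 -> [12 5 12 1]
Step 5: demand=3,sold=1 ship[2->3]=1 ship[1->2]=2 ship[0->1]=2 prod=3 -> [13 5 13 1]
Step 6: demand=3,sold=1 ship[2->3]=1 ship[1->2]=2 ship[0->1]=2 prod=3 -> [14 5 14 1]
Step 7: demand=3,sold=1 ship[2->3]=1 ship[1->2]=2 ship[0->1]=2 prod=3 -> [15 5 15 1]
Step 8: demand=3,sold=1 ship[2->3]=1 ship[1->2]=2 ship[0->1]=2 prod=3 -> [16 5 16 1]
Step 9: demand=3,sold=1 ship[2->3]=1 ship[1->2]=2 ship[0->1]=2 prod=3 -> [17 5 17 1]
Step 10: demand=3,sold=1 ship[2->3]=1 ship[1->2]=2 ship[0->1]=2 prod=3 -> [18 5 18 1]
Step 11: demand=3,sold=1 ship[2->3]=1 ship[1->2]=2 ship[0->1]=2 prod=3 -> [19 5 19 1]
Step 12: demand=3,sold=1 ship[2->3]=1 ship[1->2]=2 ship[0->1]=2 prod=3 -> [20 5 20 1]
First stockout at step 4

4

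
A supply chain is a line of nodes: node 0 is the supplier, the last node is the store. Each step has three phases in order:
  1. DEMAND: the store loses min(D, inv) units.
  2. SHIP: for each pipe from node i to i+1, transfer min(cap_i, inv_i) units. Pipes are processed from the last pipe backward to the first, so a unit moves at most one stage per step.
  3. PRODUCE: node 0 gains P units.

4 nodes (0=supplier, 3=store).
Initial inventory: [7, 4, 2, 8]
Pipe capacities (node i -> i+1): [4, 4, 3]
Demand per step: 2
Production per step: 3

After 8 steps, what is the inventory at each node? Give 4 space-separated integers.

Step 1: demand=2,sold=2 ship[2->3]=2 ship[1->2]=4 ship[0->1]=4 prod=3 -> inv=[6 4 4 8]
Step 2: demand=2,sold=2 ship[2->3]=3 ship[1->2]=4 ship[0->1]=4 prod=3 -> inv=[5 4 5 9]
Step 3: demand=2,sold=2 ship[2->3]=3 ship[1->2]=4 ship[0->1]=4 prod=3 -> inv=[4 4 6 10]
Step 4: demand=2,sold=2 ship[2->3]=3 ship[1->2]=4 ship[0->1]=4 prod=3 -> inv=[3 4 7 11]
Step 5: demand=2,sold=2 ship[2->3]=3 ship[1->2]=4 ship[0->1]=3 prod=3 -> inv=[3 3 8 12]
Step 6: demand=2,sold=2 ship[2->3]=3 ship[1->2]=3 ship[0->1]=3 prod=3 -> inv=[3 3 8 13]
Step 7: demand=2,sold=2 ship[2->3]=3 ship[1->2]=3 ship[0->1]=3 prod=3 -> inv=[3 3 8 14]
Step 8: demand=2,sold=2 ship[2->3]=3 ship[1->2]=3 ship[0->1]=3 prod=3 -> inv=[3 3 8 15]

3 3 8 15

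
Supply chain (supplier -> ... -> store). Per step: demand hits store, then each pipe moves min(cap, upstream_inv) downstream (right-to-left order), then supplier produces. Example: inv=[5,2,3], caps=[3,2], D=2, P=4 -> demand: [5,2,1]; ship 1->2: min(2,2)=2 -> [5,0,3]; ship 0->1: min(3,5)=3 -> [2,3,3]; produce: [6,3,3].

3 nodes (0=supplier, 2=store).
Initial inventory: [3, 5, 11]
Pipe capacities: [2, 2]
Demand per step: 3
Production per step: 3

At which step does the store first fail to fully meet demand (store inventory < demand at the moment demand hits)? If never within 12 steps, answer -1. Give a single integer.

Step 1: demand=3,sold=3 ship[1->2]=2 ship[0->1]=2 prod=3 -> [4 5 10]
Step 2: demand=3,sold=3 ship[1->2]=2 ship[0->1]=2 prod=3 -> [5 5 9]
Step 3: demand=3,sold=3 ship[1->2]=2 ship[0->1]=2 prod=3 -> [6 5 8]
Step 4: demand=3,sold=3 ship[1->2]=2 ship[0->1]=2 prod=3 -> [7 5 7]
Step 5: demand=3,sold=3 ship[1->2]=2 ship[0->1]=2 prod=3 -> [8 5 6]
Step 6: demand=3,sold=3 ship[1->2]=2 ship[0->1]=2 prod=3 -> [9 5 5]
Step 7: demand=3,sold=3 ship[1->2]=2 ship[0->1]=2 prod=3 -> [10 5 4]
Step 8: demand=3,sold=3 ship[1->2]=2 ship[0->1]=2 prod=3 -> [11 5 3]
Step 9: demand=3,sold=3 ship[1->2]=2 ship[0->1]=2 prod=3 -> [12 5 2]
Step 10: demand=3,sold=2 ship[1->2]=2 ship[0->1]=2 prod=3 -> [13 5 2]
Step 11: demand=3,sold=2 ship[1->2]=2 ship[0->1]=2 prod=3 -> [14 5 2]
Step 12: demand=3,sold=2 ship[1->2]=2 ship[0->1]=2 prod=3 -> [15 5 2]
First stockout at step 10

10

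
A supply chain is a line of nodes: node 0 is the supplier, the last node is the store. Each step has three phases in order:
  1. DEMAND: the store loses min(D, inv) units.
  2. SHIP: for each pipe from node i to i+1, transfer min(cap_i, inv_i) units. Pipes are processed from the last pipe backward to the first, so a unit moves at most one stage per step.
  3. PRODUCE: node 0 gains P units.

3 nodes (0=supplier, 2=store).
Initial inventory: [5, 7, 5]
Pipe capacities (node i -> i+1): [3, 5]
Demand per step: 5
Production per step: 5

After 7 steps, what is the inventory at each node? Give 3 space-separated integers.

Step 1: demand=5,sold=5 ship[1->2]=5 ship[0->1]=3 prod=5 -> inv=[7 5 5]
Step 2: demand=5,sold=5 ship[1->2]=5 ship[0->1]=3 prod=5 -> inv=[9 3 5]
Step 3: demand=5,sold=5 ship[1->2]=3 ship[0->1]=3 prod=5 -> inv=[11 3 3]
Step 4: demand=5,sold=3 ship[1->2]=3 ship[0->1]=3 prod=5 -> inv=[13 3 3]
Step 5: demand=5,sold=3 ship[1->2]=3 ship[0->1]=3 prod=5 -> inv=[15 3 3]
Step 6: demand=5,sold=3 ship[1->2]=3 ship[0->1]=3 prod=5 -> inv=[17 3 3]
Step 7: demand=5,sold=3 ship[1->2]=3 ship[0->1]=3 prod=5 -> inv=[19 3 3]

19 3 3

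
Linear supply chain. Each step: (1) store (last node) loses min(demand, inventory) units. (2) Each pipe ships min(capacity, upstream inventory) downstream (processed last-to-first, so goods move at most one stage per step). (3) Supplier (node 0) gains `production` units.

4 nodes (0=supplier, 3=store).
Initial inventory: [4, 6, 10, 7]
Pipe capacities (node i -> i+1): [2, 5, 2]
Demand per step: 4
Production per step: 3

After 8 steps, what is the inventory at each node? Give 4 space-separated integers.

Step 1: demand=4,sold=4 ship[2->3]=2 ship[1->2]=5 ship[0->1]=2 prod=3 -> inv=[5 3 13 5]
Step 2: demand=4,sold=4 ship[2->3]=2 ship[1->2]=3 ship[0->1]=2 prod=3 -> inv=[6 2 14 3]
Step 3: demand=4,sold=3 ship[2->3]=2 ship[1->2]=2 ship[0->1]=2 prod=3 -> inv=[7 2 14 2]
Step 4: demand=4,sold=2 ship[2->3]=2 ship[1->2]=2 ship[0->1]=2 prod=3 -> inv=[8 2 14 2]
Step 5: demand=4,sold=2 ship[2->3]=2 ship[1->2]=2 ship[0->1]=2 prod=3 -> inv=[9 2 14 2]
Step 6: demand=4,sold=2 ship[2->3]=2 ship[1->2]=2 ship[0->1]=2 prod=3 -> inv=[10 2 14 2]
Step 7: demand=4,sold=2 ship[2->3]=2 ship[1->2]=2 ship[0->1]=2 prod=3 -> inv=[11 2 14 2]
Step 8: demand=4,sold=2 ship[2->3]=2 ship[1->2]=2 ship[0->1]=2 prod=3 -> inv=[12 2 14 2]

12 2 14 2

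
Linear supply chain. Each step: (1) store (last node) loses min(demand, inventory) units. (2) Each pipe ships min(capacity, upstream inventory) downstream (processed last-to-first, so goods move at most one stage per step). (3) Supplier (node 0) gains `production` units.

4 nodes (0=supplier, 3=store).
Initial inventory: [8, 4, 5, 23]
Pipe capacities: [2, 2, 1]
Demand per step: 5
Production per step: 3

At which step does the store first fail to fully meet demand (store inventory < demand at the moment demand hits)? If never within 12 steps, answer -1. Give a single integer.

Step 1: demand=5,sold=5 ship[2->3]=1 ship[1->2]=2 ship[0->1]=2 prod=3 -> [9 4 6 19]
Step 2: demand=5,sold=5 ship[2->3]=1 ship[1->2]=2 ship[0->1]=2 prod=3 -> [10 4 7 15]
Step 3: demand=5,sold=5 ship[2->3]=1 ship[1->2]=2 ship[0->1]=2 prod=3 -> [11 4 8 11]
Step 4: demand=5,sold=5 ship[2->3]=1 ship[1->2]=2 ship[0->1]=2 prod=3 -> [12 4 9 7]
Step 5: demand=5,sold=5 ship[2->3]=1 ship[1->2]=2 ship[0->1]=2 prod=3 -> [13 4 10 3]
Step 6: demand=5,sold=3 ship[2->3]=1 ship[1->2]=2 ship[0->1]=2 prod=3 -> [14 4 11 1]
Step 7: demand=5,sold=1 ship[2->3]=1 ship[1->2]=2 ship[0->1]=2 prod=3 -> [15 4 12 1]
Step 8: demand=5,sold=1 ship[2->3]=1 ship[1->2]=2 ship[0->1]=2 prod=3 -> [16 4 13 1]
Step 9: demand=5,sold=1 ship[2->3]=1 ship[1->2]=2 ship[0->1]=2 prod=3 -> [17 4 14 1]
Step 10: demand=5,sold=1 ship[2->3]=1 ship[1->2]=2 ship[0->1]=2 prod=3 -> [18 4 15 1]
Step 11: demand=5,sold=1 ship[2->3]=1 ship[1->2]=2 ship[0->1]=2 prod=3 -> [19 4 16 1]
Step 12: demand=5,sold=1 ship[2->3]=1 ship[1->2]=2 ship[0->1]=2 prod=3 -> [20 4 17 1]
First stockout at step 6

6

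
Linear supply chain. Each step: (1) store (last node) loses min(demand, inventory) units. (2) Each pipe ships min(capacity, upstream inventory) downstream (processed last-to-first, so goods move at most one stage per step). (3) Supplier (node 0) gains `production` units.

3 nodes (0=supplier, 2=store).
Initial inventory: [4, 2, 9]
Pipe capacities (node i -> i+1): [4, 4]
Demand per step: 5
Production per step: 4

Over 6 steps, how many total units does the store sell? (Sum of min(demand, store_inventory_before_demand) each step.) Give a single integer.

Answer: 27

Derivation:
Step 1: sold=5 (running total=5) -> [4 4 6]
Step 2: sold=5 (running total=10) -> [4 4 5]
Step 3: sold=5 (running total=15) -> [4 4 4]
Step 4: sold=4 (running total=19) -> [4 4 4]
Step 5: sold=4 (running total=23) -> [4 4 4]
Step 6: sold=4 (running total=27) -> [4 4 4]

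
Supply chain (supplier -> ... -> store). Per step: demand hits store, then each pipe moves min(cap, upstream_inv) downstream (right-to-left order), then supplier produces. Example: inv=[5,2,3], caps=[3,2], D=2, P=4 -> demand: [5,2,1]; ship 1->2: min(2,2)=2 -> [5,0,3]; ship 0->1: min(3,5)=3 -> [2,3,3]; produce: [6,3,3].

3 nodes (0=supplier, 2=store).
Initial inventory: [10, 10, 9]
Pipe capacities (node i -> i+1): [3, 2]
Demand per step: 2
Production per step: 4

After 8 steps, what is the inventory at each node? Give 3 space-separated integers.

Step 1: demand=2,sold=2 ship[1->2]=2 ship[0->1]=3 prod=4 -> inv=[11 11 9]
Step 2: demand=2,sold=2 ship[1->2]=2 ship[0->1]=3 prod=4 -> inv=[12 12 9]
Step 3: demand=2,sold=2 ship[1->2]=2 ship[0->1]=3 prod=4 -> inv=[13 13 9]
Step 4: demand=2,sold=2 ship[1->2]=2 ship[0->1]=3 prod=4 -> inv=[14 14 9]
Step 5: demand=2,sold=2 ship[1->2]=2 ship[0->1]=3 prod=4 -> inv=[15 15 9]
Step 6: demand=2,sold=2 ship[1->2]=2 ship[0->1]=3 prod=4 -> inv=[16 16 9]
Step 7: demand=2,sold=2 ship[1->2]=2 ship[0->1]=3 prod=4 -> inv=[17 17 9]
Step 8: demand=2,sold=2 ship[1->2]=2 ship[0->1]=3 prod=4 -> inv=[18 18 9]

18 18 9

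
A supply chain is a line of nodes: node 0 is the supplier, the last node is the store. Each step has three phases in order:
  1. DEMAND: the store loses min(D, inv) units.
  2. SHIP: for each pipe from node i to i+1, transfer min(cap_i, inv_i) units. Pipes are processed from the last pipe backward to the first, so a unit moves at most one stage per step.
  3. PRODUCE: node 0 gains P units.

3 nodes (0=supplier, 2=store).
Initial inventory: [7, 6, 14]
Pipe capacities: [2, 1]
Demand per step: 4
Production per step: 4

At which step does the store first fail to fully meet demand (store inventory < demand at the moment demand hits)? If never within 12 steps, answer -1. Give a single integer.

Step 1: demand=4,sold=4 ship[1->2]=1 ship[0->1]=2 prod=4 -> [9 7 11]
Step 2: demand=4,sold=4 ship[1->2]=1 ship[0->1]=2 prod=4 -> [11 8 8]
Step 3: demand=4,sold=4 ship[1->2]=1 ship[0->1]=2 prod=4 -> [13 9 5]
Step 4: demand=4,sold=4 ship[1->2]=1 ship[0->1]=2 prod=4 -> [15 10 2]
Step 5: demand=4,sold=2 ship[1->2]=1 ship[0->1]=2 prod=4 -> [17 11 1]
Step 6: demand=4,sold=1 ship[1->2]=1 ship[0->1]=2 prod=4 -> [19 12 1]
Step 7: demand=4,sold=1 ship[1->2]=1 ship[0->1]=2 prod=4 -> [21 13 1]
Step 8: demand=4,sold=1 ship[1->2]=1 ship[0->1]=2 prod=4 -> [23 14 1]
Step 9: demand=4,sold=1 ship[1->2]=1 ship[0->1]=2 prod=4 -> [25 15 1]
Step 10: demand=4,sold=1 ship[1->2]=1 ship[0->1]=2 prod=4 -> [27 16 1]
Step 11: demand=4,sold=1 ship[1->2]=1 ship[0->1]=2 prod=4 -> [29 17 1]
Step 12: demand=4,sold=1 ship[1->2]=1 ship[0->1]=2 prod=4 -> [31 18 1]
First stockout at step 5

5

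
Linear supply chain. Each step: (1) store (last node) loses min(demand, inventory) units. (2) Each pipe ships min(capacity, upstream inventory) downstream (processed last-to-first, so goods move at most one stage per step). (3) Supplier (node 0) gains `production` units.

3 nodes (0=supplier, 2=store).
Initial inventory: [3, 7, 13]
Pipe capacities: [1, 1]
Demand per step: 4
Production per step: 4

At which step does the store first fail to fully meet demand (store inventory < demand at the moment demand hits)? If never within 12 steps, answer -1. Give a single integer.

Step 1: demand=4,sold=4 ship[1->2]=1 ship[0->1]=1 prod=4 -> [6 7 10]
Step 2: demand=4,sold=4 ship[1->2]=1 ship[0->1]=1 prod=4 -> [9 7 7]
Step 3: demand=4,sold=4 ship[1->2]=1 ship[0->1]=1 prod=4 -> [12 7 4]
Step 4: demand=4,sold=4 ship[1->2]=1 ship[0->1]=1 prod=4 -> [15 7 1]
Step 5: demand=4,sold=1 ship[1->2]=1 ship[0->1]=1 prod=4 -> [18 7 1]
Step 6: demand=4,sold=1 ship[1->2]=1 ship[0->1]=1 prod=4 -> [21 7 1]
Step 7: demand=4,sold=1 ship[1->2]=1 ship[0->1]=1 prod=4 -> [24 7 1]
Step 8: demand=4,sold=1 ship[1->2]=1 ship[0->1]=1 prod=4 -> [27 7 1]
Step 9: demand=4,sold=1 ship[1->2]=1 ship[0->1]=1 prod=4 -> [30 7 1]
Step 10: demand=4,sold=1 ship[1->2]=1 ship[0->1]=1 prod=4 -> [33 7 1]
Step 11: demand=4,sold=1 ship[1->2]=1 ship[0->1]=1 prod=4 -> [36 7 1]
Step 12: demand=4,sold=1 ship[1->2]=1 ship[0->1]=1 prod=4 -> [39 7 1]
First stockout at step 5

5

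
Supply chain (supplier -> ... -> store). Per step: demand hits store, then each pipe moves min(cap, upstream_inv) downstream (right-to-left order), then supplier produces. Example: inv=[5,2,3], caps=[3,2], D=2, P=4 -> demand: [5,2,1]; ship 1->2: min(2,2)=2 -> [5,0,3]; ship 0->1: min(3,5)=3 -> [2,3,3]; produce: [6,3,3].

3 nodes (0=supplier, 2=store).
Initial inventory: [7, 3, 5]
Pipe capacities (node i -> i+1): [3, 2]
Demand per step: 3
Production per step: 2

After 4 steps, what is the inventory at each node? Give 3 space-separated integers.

Step 1: demand=3,sold=3 ship[1->2]=2 ship[0->1]=3 prod=2 -> inv=[6 4 4]
Step 2: demand=3,sold=3 ship[1->2]=2 ship[0->1]=3 prod=2 -> inv=[5 5 3]
Step 3: demand=3,sold=3 ship[1->2]=2 ship[0->1]=3 prod=2 -> inv=[4 6 2]
Step 4: demand=3,sold=2 ship[1->2]=2 ship[0->1]=3 prod=2 -> inv=[3 7 2]

3 7 2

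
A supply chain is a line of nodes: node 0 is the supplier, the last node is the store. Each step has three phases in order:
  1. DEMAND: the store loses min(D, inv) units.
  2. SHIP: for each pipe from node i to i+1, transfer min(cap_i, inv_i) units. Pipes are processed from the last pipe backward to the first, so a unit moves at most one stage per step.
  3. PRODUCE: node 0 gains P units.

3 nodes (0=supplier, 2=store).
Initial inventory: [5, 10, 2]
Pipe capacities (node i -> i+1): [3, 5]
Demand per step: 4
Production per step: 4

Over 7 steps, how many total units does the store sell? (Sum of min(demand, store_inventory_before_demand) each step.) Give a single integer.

Answer: 26

Derivation:
Step 1: sold=2 (running total=2) -> [6 8 5]
Step 2: sold=4 (running total=6) -> [7 6 6]
Step 3: sold=4 (running total=10) -> [8 4 7]
Step 4: sold=4 (running total=14) -> [9 3 7]
Step 5: sold=4 (running total=18) -> [10 3 6]
Step 6: sold=4 (running total=22) -> [11 3 5]
Step 7: sold=4 (running total=26) -> [12 3 4]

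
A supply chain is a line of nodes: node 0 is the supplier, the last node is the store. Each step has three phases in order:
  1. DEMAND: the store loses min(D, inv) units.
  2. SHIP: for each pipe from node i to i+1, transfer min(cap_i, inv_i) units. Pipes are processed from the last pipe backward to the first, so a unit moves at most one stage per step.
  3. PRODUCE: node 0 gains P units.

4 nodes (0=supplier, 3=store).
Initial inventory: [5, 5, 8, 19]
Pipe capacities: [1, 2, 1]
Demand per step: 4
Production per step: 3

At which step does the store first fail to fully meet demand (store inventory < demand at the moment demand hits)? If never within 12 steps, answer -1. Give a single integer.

Step 1: demand=4,sold=4 ship[2->3]=1 ship[1->2]=2 ship[0->1]=1 prod=3 -> [7 4 9 16]
Step 2: demand=4,sold=4 ship[2->3]=1 ship[1->2]=2 ship[0->1]=1 prod=3 -> [9 3 10 13]
Step 3: demand=4,sold=4 ship[2->3]=1 ship[1->2]=2 ship[0->1]=1 prod=3 -> [11 2 11 10]
Step 4: demand=4,sold=4 ship[2->3]=1 ship[1->2]=2 ship[0->1]=1 prod=3 -> [13 1 12 7]
Step 5: demand=4,sold=4 ship[2->3]=1 ship[1->2]=1 ship[0->1]=1 prod=3 -> [15 1 12 4]
Step 6: demand=4,sold=4 ship[2->3]=1 ship[1->2]=1 ship[0->1]=1 prod=3 -> [17 1 12 1]
Step 7: demand=4,sold=1 ship[2->3]=1 ship[1->2]=1 ship[0->1]=1 prod=3 -> [19 1 12 1]
Step 8: demand=4,sold=1 ship[2->3]=1 ship[1->2]=1 ship[0->1]=1 prod=3 -> [21 1 12 1]
Step 9: demand=4,sold=1 ship[2->3]=1 ship[1->2]=1 ship[0->1]=1 prod=3 -> [23 1 12 1]
Step 10: demand=4,sold=1 ship[2->3]=1 ship[1->2]=1 ship[0->1]=1 prod=3 -> [25 1 12 1]
Step 11: demand=4,sold=1 ship[2->3]=1 ship[1->2]=1 ship[0->1]=1 prod=3 -> [27 1 12 1]
Step 12: demand=4,sold=1 ship[2->3]=1 ship[1->2]=1 ship[0->1]=1 prod=3 -> [29 1 12 1]
First stockout at step 7

7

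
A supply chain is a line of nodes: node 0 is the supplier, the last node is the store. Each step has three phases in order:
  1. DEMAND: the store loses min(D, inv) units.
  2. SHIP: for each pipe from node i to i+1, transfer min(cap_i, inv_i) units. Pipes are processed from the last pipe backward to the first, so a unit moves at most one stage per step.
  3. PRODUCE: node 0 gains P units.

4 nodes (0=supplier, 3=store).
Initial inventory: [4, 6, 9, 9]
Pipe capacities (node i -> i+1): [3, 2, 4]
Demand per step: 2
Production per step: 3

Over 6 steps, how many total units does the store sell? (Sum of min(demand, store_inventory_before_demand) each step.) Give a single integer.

Step 1: sold=2 (running total=2) -> [4 7 7 11]
Step 2: sold=2 (running total=4) -> [4 8 5 13]
Step 3: sold=2 (running total=6) -> [4 9 3 15]
Step 4: sold=2 (running total=8) -> [4 10 2 16]
Step 5: sold=2 (running total=10) -> [4 11 2 16]
Step 6: sold=2 (running total=12) -> [4 12 2 16]

Answer: 12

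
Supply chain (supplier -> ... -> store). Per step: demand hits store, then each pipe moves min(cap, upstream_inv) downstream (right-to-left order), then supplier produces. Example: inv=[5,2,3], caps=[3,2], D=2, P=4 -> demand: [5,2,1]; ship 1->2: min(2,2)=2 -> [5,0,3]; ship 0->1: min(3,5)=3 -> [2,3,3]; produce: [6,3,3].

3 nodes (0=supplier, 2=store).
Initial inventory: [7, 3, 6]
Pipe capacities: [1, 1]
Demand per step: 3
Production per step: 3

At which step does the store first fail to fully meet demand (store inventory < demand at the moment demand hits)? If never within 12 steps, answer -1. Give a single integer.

Step 1: demand=3,sold=3 ship[1->2]=1 ship[0->1]=1 prod=3 -> [9 3 4]
Step 2: demand=3,sold=3 ship[1->2]=1 ship[0->1]=1 prod=3 -> [11 3 2]
Step 3: demand=3,sold=2 ship[1->2]=1 ship[0->1]=1 prod=3 -> [13 3 1]
Step 4: demand=3,sold=1 ship[1->2]=1 ship[0->1]=1 prod=3 -> [15 3 1]
Step 5: demand=3,sold=1 ship[1->2]=1 ship[0->1]=1 prod=3 -> [17 3 1]
Step 6: demand=3,sold=1 ship[1->2]=1 ship[0->1]=1 prod=3 -> [19 3 1]
Step 7: demand=3,sold=1 ship[1->2]=1 ship[0->1]=1 prod=3 -> [21 3 1]
Step 8: demand=3,sold=1 ship[1->2]=1 ship[0->1]=1 prod=3 -> [23 3 1]
Step 9: demand=3,sold=1 ship[1->2]=1 ship[0->1]=1 prod=3 -> [25 3 1]
Step 10: demand=3,sold=1 ship[1->2]=1 ship[0->1]=1 prod=3 -> [27 3 1]
Step 11: demand=3,sold=1 ship[1->2]=1 ship[0->1]=1 prod=3 -> [29 3 1]
Step 12: demand=3,sold=1 ship[1->2]=1 ship[0->1]=1 prod=3 -> [31 3 1]
First stockout at step 3

3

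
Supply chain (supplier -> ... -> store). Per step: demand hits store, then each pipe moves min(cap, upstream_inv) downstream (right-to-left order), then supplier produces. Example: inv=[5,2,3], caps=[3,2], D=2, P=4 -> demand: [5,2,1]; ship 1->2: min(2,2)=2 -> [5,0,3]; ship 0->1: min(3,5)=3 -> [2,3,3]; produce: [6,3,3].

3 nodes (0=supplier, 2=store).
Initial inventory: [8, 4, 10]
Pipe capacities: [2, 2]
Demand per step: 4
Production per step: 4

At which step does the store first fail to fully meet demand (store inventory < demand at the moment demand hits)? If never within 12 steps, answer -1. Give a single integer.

Step 1: demand=4,sold=4 ship[1->2]=2 ship[0->1]=2 prod=4 -> [10 4 8]
Step 2: demand=4,sold=4 ship[1->2]=2 ship[0->1]=2 prod=4 -> [12 4 6]
Step 3: demand=4,sold=4 ship[1->2]=2 ship[0->1]=2 prod=4 -> [14 4 4]
Step 4: demand=4,sold=4 ship[1->2]=2 ship[0->1]=2 prod=4 -> [16 4 2]
Step 5: demand=4,sold=2 ship[1->2]=2 ship[0->1]=2 prod=4 -> [18 4 2]
Step 6: demand=4,sold=2 ship[1->2]=2 ship[0->1]=2 prod=4 -> [20 4 2]
Step 7: demand=4,sold=2 ship[1->2]=2 ship[0->1]=2 prod=4 -> [22 4 2]
Step 8: demand=4,sold=2 ship[1->2]=2 ship[0->1]=2 prod=4 -> [24 4 2]
Step 9: demand=4,sold=2 ship[1->2]=2 ship[0->1]=2 prod=4 -> [26 4 2]
Step 10: demand=4,sold=2 ship[1->2]=2 ship[0->1]=2 prod=4 -> [28 4 2]
Step 11: demand=4,sold=2 ship[1->2]=2 ship[0->1]=2 prod=4 -> [30 4 2]
Step 12: demand=4,sold=2 ship[1->2]=2 ship[0->1]=2 prod=4 -> [32 4 2]
First stockout at step 5

5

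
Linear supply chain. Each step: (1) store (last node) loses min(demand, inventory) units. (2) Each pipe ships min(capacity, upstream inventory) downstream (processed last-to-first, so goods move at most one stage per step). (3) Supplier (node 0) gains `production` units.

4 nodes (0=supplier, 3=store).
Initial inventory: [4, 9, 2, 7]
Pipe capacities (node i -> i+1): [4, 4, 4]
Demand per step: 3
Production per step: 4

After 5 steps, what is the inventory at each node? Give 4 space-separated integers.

Step 1: demand=3,sold=3 ship[2->3]=2 ship[1->2]=4 ship[0->1]=4 prod=4 -> inv=[4 9 4 6]
Step 2: demand=3,sold=3 ship[2->3]=4 ship[1->2]=4 ship[0->1]=4 prod=4 -> inv=[4 9 4 7]
Step 3: demand=3,sold=3 ship[2->3]=4 ship[1->2]=4 ship[0->1]=4 prod=4 -> inv=[4 9 4 8]
Step 4: demand=3,sold=3 ship[2->3]=4 ship[1->2]=4 ship[0->1]=4 prod=4 -> inv=[4 9 4 9]
Step 5: demand=3,sold=3 ship[2->3]=4 ship[1->2]=4 ship[0->1]=4 prod=4 -> inv=[4 9 4 10]

4 9 4 10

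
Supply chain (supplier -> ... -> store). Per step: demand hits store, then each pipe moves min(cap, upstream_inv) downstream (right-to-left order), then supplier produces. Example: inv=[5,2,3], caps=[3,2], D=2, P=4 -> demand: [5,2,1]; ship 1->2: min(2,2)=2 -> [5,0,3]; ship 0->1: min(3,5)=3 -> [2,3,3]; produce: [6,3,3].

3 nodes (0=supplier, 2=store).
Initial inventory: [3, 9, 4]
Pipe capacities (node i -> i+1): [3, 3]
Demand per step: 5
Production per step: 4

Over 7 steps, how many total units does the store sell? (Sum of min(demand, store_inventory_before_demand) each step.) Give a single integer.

Answer: 22

Derivation:
Step 1: sold=4 (running total=4) -> [4 9 3]
Step 2: sold=3 (running total=7) -> [5 9 3]
Step 3: sold=3 (running total=10) -> [6 9 3]
Step 4: sold=3 (running total=13) -> [7 9 3]
Step 5: sold=3 (running total=16) -> [8 9 3]
Step 6: sold=3 (running total=19) -> [9 9 3]
Step 7: sold=3 (running total=22) -> [10 9 3]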